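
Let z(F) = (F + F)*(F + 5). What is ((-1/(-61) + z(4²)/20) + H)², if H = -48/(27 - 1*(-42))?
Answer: 53332821721/49210225 ≈ 1083.8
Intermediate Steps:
z(F) = 2*F*(5 + F) (z(F) = (2*F)*(5 + F) = 2*F*(5 + F))
H = -16/23 (H = -48/(27 + 42) = -48/69 = -48*1/69 = -16/23 ≈ -0.69565)
((-1/(-61) + z(4²)/20) + H)² = ((-1/(-61) + (2*4²*(5 + 4²))/20) - 16/23)² = ((-1*(-1/61) + (2*16*(5 + 16))*(1/20)) - 16/23)² = ((1/61 + (2*16*21)*(1/20)) - 16/23)² = ((1/61 + 672*(1/20)) - 16/23)² = ((1/61 + 168/5) - 16/23)² = (10253/305 - 16/23)² = (230939/7015)² = 53332821721/49210225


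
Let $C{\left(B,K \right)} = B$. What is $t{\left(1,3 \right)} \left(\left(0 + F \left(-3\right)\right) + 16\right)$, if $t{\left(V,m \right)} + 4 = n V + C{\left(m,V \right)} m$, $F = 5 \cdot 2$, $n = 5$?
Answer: $-140$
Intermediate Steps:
$F = 10$
$t{\left(V,m \right)} = -4 + m^{2} + 5 V$ ($t{\left(V,m \right)} = -4 + \left(5 V + m m\right) = -4 + \left(5 V + m^{2}\right) = -4 + \left(m^{2} + 5 V\right) = -4 + m^{2} + 5 V$)
$t{\left(1,3 \right)} \left(\left(0 + F \left(-3\right)\right) + 16\right) = \left(-4 + 3^{2} + 5 \cdot 1\right) \left(\left(0 + 10 \left(-3\right)\right) + 16\right) = \left(-4 + 9 + 5\right) \left(\left(0 - 30\right) + 16\right) = 10 \left(-30 + 16\right) = 10 \left(-14\right) = -140$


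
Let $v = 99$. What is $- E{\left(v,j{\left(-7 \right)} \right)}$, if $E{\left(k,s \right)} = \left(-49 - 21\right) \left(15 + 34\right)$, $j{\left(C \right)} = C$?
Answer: $3430$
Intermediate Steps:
$E{\left(k,s \right)} = -3430$ ($E{\left(k,s \right)} = \left(-70\right) 49 = -3430$)
$- E{\left(v,j{\left(-7 \right)} \right)} = \left(-1\right) \left(-3430\right) = 3430$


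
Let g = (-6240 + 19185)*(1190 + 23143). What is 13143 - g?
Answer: -314977542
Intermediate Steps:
g = 314990685 (g = 12945*24333 = 314990685)
13143 - g = 13143 - 1*314990685 = 13143 - 314990685 = -314977542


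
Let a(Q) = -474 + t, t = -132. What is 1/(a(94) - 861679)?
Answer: -1/862285 ≈ -1.1597e-6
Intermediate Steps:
a(Q) = -606 (a(Q) = -474 - 132 = -606)
1/(a(94) - 861679) = 1/(-606 - 861679) = 1/(-862285) = -1/862285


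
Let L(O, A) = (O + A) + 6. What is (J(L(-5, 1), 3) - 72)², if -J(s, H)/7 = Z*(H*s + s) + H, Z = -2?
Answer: 361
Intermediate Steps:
L(O, A) = 6 + A + O (L(O, A) = (A + O) + 6 = 6 + A + O)
J(s, H) = -7*H + 14*s + 14*H*s (J(s, H) = -7*(-2*(H*s + s) + H) = -7*(-2*(s + H*s) + H) = -7*((-2*s - 2*H*s) + H) = -7*(H - 2*s - 2*H*s) = -7*H + 14*s + 14*H*s)
(J(L(-5, 1), 3) - 72)² = ((-7*3 + 14*(6 + 1 - 5) + 14*3*(6 + 1 - 5)) - 72)² = ((-21 + 14*2 + 14*3*2) - 72)² = ((-21 + 28 + 84) - 72)² = (91 - 72)² = 19² = 361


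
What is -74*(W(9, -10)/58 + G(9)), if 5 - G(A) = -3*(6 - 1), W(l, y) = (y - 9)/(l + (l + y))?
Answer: -342657/232 ≈ -1477.0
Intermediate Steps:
W(l, y) = (-9 + y)/(y + 2*l)
G(A) = 20 (G(A) = 5 - (-3)*(6 - 1) = 5 - (-3)*5 = 5 - 1*(-15) = 5 + 15 = 20)
-74*(W(9, -10)/58 + G(9)) = -74*(((-9 - 10)/(-10 + 2*9))/58 + 20) = -74*((-19/(-10 + 18))*(1/58) + 20) = -74*((-19/8)*(1/58) + 20) = -74*(((⅛)*(-19))*(1/58) + 20) = -74*(-19/8*1/58 + 20) = -74*(-19/464 + 20) = -74*9261/464 = -342657/232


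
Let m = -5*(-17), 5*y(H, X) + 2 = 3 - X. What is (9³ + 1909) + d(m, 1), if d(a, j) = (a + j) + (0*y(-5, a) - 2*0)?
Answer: 2724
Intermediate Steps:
y(H, X) = ⅕ - X/5 (y(H, X) = -⅖ + (3 - X)/5 = -⅖ + (⅗ - X/5) = ⅕ - X/5)
m = 85
d(a, j) = a + j (d(a, j) = (a + j) + (0*(⅕ - a/5) - 2*0) = (a + j) + (0 + 0) = (a + j) + 0 = a + j)
(9³ + 1909) + d(m, 1) = (9³ + 1909) + (85 + 1) = (729 + 1909) + 86 = 2638 + 86 = 2724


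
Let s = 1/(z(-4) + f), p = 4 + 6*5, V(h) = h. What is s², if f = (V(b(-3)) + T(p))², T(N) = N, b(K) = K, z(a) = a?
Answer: 1/915849 ≈ 1.0919e-6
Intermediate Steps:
p = 34 (p = 4 + 30 = 34)
f = 961 (f = (-3 + 34)² = 31² = 961)
s = 1/957 (s = 1/(-4 + 961) = 1/957 ≈ 0.0010449)
s² = (1/957)² = 1/915849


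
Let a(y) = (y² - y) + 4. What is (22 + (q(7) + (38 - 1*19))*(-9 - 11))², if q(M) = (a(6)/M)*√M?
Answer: 1359548/7 + 486880*√7/7 ≈ 3.7824e+5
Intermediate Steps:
a(y) = 4 + y² - y
q(M) = 34/√M (q(M) = ((4 + 6² - 1*6)/M)*√M = ((4 + 36 - 6)/M)*√M = (34/M)*√M = 34/√M)
(22 + (q(7) + (38 - 1*19))*(-9 - 11))² = (22 + (34/√7 + (38 - 1*19))*(-9 - 11))² = (22 + (34*(√7/7) + (38 - 19))*(-20))² = (22 + (34*√7/7 + 19)*(-20))² = (22 + (19 + 34*√7/7)*(-20))² = (22 + (-380 - 680*√7/7))² = (-358 - 680*√7/7)²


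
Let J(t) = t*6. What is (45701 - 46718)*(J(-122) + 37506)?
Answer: -37399158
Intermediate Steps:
J(t) = 6*t
(45701 - 46718)*(J(-122) + 37506) = (45701 - 46718)*(6*(-122) + 37506) = -1017*(-732 + 37506) = -1017*36774 = -37399158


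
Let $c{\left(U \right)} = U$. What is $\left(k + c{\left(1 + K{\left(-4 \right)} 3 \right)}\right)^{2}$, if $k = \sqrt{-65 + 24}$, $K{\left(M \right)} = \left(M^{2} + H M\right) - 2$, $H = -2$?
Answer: $\left(67 + i \sqrt{41}\right)^{2} \approx 4448.0 + 858.02 i$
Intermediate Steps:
$K{\left(M \right)} = -2 + M^{2} - 2 M$ ($K{\left(M \right)} = \left(M^{2} - 2 M\right) - 2 = -2 + M^{2} - 2 M$)
$k = i \sqrt{41}$ ($k = \sqrt{-41} = i \sqrt{41} \approx 6.4031 i$)
$\left(k + c{\left(1 + K{\left(-4 \right)} 3 \right)}\right)^{2} = \left(i \sqrt{41} + \left(1 + \left(-2 + \left(-4\right)^{2} - -8\right) 3\right)\right)^{2} = \left(i \sqrt{41} + \left(1 + \left(-2 + 16 + 8\right) 3\right)\right)^{2} = \left(i \sqrt{41} + \left(1 + 22 \cdot 3\right)\right)^{2} = \left(i \sqrt{41} + \left(1 + 66\right)\right)^{2} = \left(i \sqrt{41} + 67\right)^{2} = \left(67 + i \sqrt{41}\right)^{2}$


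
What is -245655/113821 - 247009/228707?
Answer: -84297829474/26031659447 ≈ -3.2383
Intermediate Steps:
-245655/113821 - 247009/228707 = -84297829474/26031659447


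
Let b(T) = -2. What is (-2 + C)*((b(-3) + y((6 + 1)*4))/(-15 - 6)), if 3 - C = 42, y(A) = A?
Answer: 1066/21 ≈ 50.762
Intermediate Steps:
C = -39 (C = 3 - 1*42 = 3 - 42 = -39)
(-2 + C)*((b(-3) + y((6 + 1)*4))/(-15 - 6)) = (-2 - 39)*((-2 + (6 + 1)*4)/(-15 - 6)) = -41*(-2 + 7*4)/(-21) = -41*(-2 + 28)*(-1)/21 = -1066*(-1)/21 = -41*(-26/21) = 1066/21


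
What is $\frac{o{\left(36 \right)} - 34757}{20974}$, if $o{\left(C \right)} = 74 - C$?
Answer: $- \frac{34719}{20974} \approx -1.6553$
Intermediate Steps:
$\frac{o{\left(36 \right)} - 34757}{20974} = \frac{\left(74 - 36\right) - 34757}{20974} = \left(\left(74 - 36\right) - 34757\right) \frac{1}{20974} = \left(38 - 34757\right) \frac{1}{20974} = \left(-34719\right) \frac{1}{20974} = - \frac{34719}{20974}$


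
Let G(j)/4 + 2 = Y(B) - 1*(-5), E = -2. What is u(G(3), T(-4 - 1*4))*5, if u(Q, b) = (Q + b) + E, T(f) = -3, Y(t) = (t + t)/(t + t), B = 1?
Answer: 55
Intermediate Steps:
Y(t) = 1 (Y(t) = (2*t)/((2*t)) = (2*t)*(1/(2*t)) = 1)
G(j) = 16 (G(j) = -8 + 4*(1 - 1*(-5)) = -8 + 4*(1 + 5) = -8 + 4*6 = -8 + 24 = 16)
u(Q, b) = -2 + Q + b (u(Q, b) = (Q + b) - 2 = -2 + Q + b)
u(G(3), T(-4 - 1*4))*5 = (-2 + 16 - 3)*5 = 11*5 = 55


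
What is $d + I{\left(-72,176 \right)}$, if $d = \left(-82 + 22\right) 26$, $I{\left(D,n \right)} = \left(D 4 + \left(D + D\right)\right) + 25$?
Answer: $-1967$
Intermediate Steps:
$I{\left(D,n \right)} = 25 + 6 D$ ($I{\left(D,n \right)} = \left(4 D + 2 D\right) + 25 = 6 D + 25 = 25 + 6 D$)
$d = -1560$ ($d = \left(-60\right) 26 = -1560$)
$d + I{\left(-72,176 \right)} = -1560 + \left(25 + 6 \left(-72\right)\right) = -1560 + \left(25 - 432\right) = -1560 - 407 = -1967$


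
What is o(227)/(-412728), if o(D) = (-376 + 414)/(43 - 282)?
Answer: 19/49320996 ≈ 3.8523e-7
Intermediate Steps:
o(D) = -38/239 (o(D) = 38/(-239) = 38*(-1/239) = -38/239)
o(227)/(-412728) = -38/239/(-412728) = -38/239*(-1/412728) = 19/49320996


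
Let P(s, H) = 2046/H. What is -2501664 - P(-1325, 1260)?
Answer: -525349781/210 ≈ -2.5017e+6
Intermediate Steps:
-2501664 - P(-1325, 1260) = -2501664 - 2046/1260 = -2501664 - 1*341/210 = -2501664 - 341/210 = -525349781/210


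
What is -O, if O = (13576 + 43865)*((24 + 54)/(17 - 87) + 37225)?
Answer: -74836202676/35 ≈ -2.1382e+9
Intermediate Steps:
O = 74836202676/35 (O = 57441*(78/(-70) + 37225) = 57441*(-1/70*78 + 37225) = 57441*(-39/35 + 37225) = 57441*(1302836/35) = 74836202676/35 ≈ 2.1382e+9)
-O = -1*74836202676/35 = -74836202676/35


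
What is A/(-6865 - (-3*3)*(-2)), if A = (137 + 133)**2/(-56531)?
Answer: 72900/389102873 ≈ 0.00018735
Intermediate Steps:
A = -72900/56531 (A = 270**2*(-1/56531) = 72900*(-1/56531) = -72900/56531 ≈ -1.2896)
A/(-6865 - (-3*3)*(-2)) = -72900/(56531*(-6865 - (-3*3)*(-2))) = -72900/(56531*(-6865 - (-9)*(-2))) = -72900/(56531*(-6865 - 1*18)) = -72900/(56531*(-6865 - 18)) = -72900/56531/(-6883) = -72900/56531*(-1/6883) = 72900/389102873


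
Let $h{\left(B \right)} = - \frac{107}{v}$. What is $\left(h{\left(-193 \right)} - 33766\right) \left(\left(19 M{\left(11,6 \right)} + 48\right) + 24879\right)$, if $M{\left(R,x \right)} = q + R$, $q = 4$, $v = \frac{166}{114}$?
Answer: $- \frac{70812364524}{83} \approx -8.5316 \cdot 10^{8}$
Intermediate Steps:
$v = \frac{83}{57}$ ($v = 166 \cdot \frac{1}{114} = \frac{83}{57} \approx 1.4561$)
$M{\left(R,x \right)} = 4 + R$
$h{\left(B \right)} = - \frac{6099}{83}$ ($h{\left(B \right)} = - \frac{107}{\frac{83}{57}} = \left(-107\right) \frac{57}{83} = - \frac{6099}{83}$)
$\left(h{\left(-193 \right)} - 33766\right) \left(\left(19 M{\left(11,6 \right)} + 48\right) + 24879\right) = \left(- \frac{6099}{83} - 33766\right) \left(\left(19 \left(4 + 11\right) + 48\right) + 24879\right) = - \frac{2808677 \left(\left(19 \cdot 15 + 48\right) + 24879\right)}{83} = - \frac{2808677 \left(\left(285 + 48\right) + 24879\right)}{83} = - \frac{2808677 \left(333 + 24879\right)}{83} = \left(- \frac{2808677}{83}\right) 25212 = - \frac{70812364524}{83}$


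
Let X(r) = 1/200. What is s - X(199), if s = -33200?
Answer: -6640001/200 ≈ -33200.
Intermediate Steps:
X(r) = 1/200
s - X(199) = -33200 - 1*1/200 = -33200 - 1/200 = -6640001/200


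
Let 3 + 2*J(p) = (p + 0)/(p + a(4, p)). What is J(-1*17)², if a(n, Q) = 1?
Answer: 961/1024 ≈ 0.93848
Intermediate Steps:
J(p) = -3/2 + p/(2*(1 + p)) (J(p) = -3/2 + ((p + 0)/(p + 1))/2 = -3/2 + (p/(1 + p))/2 = -3/2 + p/(2*(1 + p)))
J(-1*17)² = ((-3/2 - (-1)*17)/(1 - 1*17))² = ((-3/2 - 1*(-17))/(1 - 17))² = ((-3/2 + 17)/(-16))² = (-1/16*31/2)² = (-31/32)² = 961/1024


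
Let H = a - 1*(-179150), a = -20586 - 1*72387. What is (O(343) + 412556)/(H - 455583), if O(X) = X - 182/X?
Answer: -20232025/18100894 ≈ -1.1177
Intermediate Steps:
a = -92973 (a = -20586 - 72387 = -92973)
O(X) = X - 182/X
H = 86177 (H = -92973 - 1*(-179150) = -92973 + 179150 = 86177)
(O(343) + 412556)/(H - 455583) = ((343 - 182/343) + 412556)/(86177 - 455583) = ((343 - 182*1/343) + 412556)/(-369406) = ((343 - 26/49) + 412556)*(-1/369406) = (16781/49 + 412556)*(-1/369406) = (20232025/49)*(-1/369406) = -20232025/18100894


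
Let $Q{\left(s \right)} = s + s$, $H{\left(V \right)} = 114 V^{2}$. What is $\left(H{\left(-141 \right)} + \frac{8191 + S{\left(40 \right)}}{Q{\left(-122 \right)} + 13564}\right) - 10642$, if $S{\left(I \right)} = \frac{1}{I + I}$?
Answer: $\frac{267085845609}{118400} \approx 2.2558 \cdot 10^{6}$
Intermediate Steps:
$S{\left(I \right)} = \frac{1}{2 I}$
$Q{\left(s \right)} = 2 s$
$\left(H{\left(-141 \right)} + \frac{8191 + S{\left(40 \right)}}{Q{\left(-122 \right)} + 13564}\right) - 10642 = \left(114 \left(-141\right)^{2} + \frac{8191 + \frac{1}{2 \cdot 40}}{2 \left(-122\right) + 13564}\right) - 10642 = \left(114 \cdot 19881 + \frac{8191 + \frac{1}{2} \cdot \frac{1}{40}}{-244 + 13564}\right) - 10642 = \left(2266434 + \frac{8191 + \frac{1}{80}}{13320}\right) - 10642 = \left(2266434 + \frac{655281}{80} \cdot \frac{1}{13320}\right) - 10642 = \left(2266434 + \frac{72809}{118400}\right) - 10642 = \frac{268345858409}{118400} - 10642 = \frac{267085845609}{118400}$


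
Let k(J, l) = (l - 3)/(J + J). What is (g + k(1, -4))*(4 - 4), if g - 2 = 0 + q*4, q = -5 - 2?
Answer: 0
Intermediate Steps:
k(J, l) = (-3 + l)/(2*J) (k(J, l) = (-3 + l)/((2*J)) = (-3 + l)*(1/(2*J)) = (-3 + l)/(2*J))
q = -7
g = -26 (g = 2 + (0 - 7*4) = 2 + (0 - 28) = 2 - 28 = -26)
(g + k(1, -4))*(4 - 4) = (-26 + (1/2)*(-3 - 4)/1)*(4 - 4) = (-26 + (1/2)*1*(-7))*0 = (-26 - 7/2)*0 = -59/2*0 = 0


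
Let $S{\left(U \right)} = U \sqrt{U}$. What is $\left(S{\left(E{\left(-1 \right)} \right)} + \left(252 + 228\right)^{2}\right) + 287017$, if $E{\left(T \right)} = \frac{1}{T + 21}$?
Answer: $517417 + \frac{\sqrt{5}}{200} \approx 5.1742 \cdot 10^{5}$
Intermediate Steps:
$E{\left(T \right)} = \frac{1}{21 + T}$
$S{\left(U \right)} = U^{\frac{3}{2}}$
$\left(S{\left(E{\left(-1 \right)} \right)} + \left(252 + 228\right)^{2}\right) + 287017 = \left(\left(\frac{1}{21 - 1}\right)^{\frac{3}{2}} + \left(252 + 228\right)^{2}\right) + 287017 = \left(\left(\frac{1}{20}\right)^{\frac{3}{2}} + 480^{2}\right) + 287017 = \left(\left(\frac{1}{20}\right)^{\frac{3}{2}} + 230400\right) + 287017 = \left(\frac{\sqrt{5}}{200} + 230400\right) + 287017 = \left(230400 + \frac{\sqrt{5}}{200}\right) + 287017 = 517417 + \frac{\sqrt{5}}{200}$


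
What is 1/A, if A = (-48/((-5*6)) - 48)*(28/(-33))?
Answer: 165/6496 ≈ 0.025400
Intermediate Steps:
A = 6496/165 (A = (-48/(-30) - 48)*(28*(-1/33)) = (-48*(-1/30) - 48)*(-28/33) = (8/5 - 48)*(-28/33) = -232/5*(-28/33) = 6496/165 ≈ 39.370)
1/A = 1/(6496/165) = 165/6496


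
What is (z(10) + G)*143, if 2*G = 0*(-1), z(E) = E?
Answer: 1430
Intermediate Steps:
G = 0 (G = (0*(-1))/2 = (½)*0 = 0)
(z(10) + G)*143 = (10 + 0)*143 = 10*143 = 1430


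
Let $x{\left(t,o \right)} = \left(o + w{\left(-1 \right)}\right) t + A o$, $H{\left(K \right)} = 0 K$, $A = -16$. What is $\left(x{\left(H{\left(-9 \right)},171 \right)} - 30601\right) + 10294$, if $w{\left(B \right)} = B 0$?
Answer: $-23043$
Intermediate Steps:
$w{\left(B \right)} = 0$
$H{\left(K \right)} = 0$
$x{\left(t,o \right)} = - 16 o + o t$ ($x{\left(t,o \right)} = \left(o + 0\right) t - 16 o = o t - 16 o = - 16 o + o t$)
$\left(x{\left(H{\left(-9 \right)},171 \right)} - 30601\right) + 10294 = \left(171 \left(-16 + 0\right) - 30601\right) + 10294 = \left(171 \left(-16\right) - 30601\right) + 10294 = \left(-2736 - 30601\right) + 10294 = -33337 + 10294 = -23043$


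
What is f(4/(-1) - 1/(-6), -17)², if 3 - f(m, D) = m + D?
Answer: 20449/36 ≈ 568.03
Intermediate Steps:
f(m, D) = 3 - D - m (f(m, D) = 3 - (m + D) = 3 - (D + m) = 3 + (-D - m) = 3 - D - m)
f(4/(-1) - 1/(-6), -17)² = (3 - 1*(-17) - (4/(-1) - 1/(-6)))² = (3 + 17 - (4*(-1) - 1*(-⅙)))² = (3 + 17 - (-4 + ⅙))² = (3 + 17 - 1*(-23/6))² = (3 + 17 + 23/6)² = (143/6)² = 20449/36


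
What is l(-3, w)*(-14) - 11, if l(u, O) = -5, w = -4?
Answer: 59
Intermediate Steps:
l(-3, w)*(-14) - 11 = -5*(-14) - 11 = 70 - 11 = 59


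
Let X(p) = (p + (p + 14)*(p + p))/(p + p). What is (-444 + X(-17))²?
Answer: 797449/4 ≈ 1.9936e+5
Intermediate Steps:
X(p) = (p + 2*p*(14 + p))/(2*p) (X(p) = (p + (14 + p)*(2*p))/((2*p)) = (p + 2*p*(14 + p))*(1/(2*p)) = (p + 2*p*(14 + p))/(2*p))
(-444 + X(-17))² = (-444 + (29/2 - 17))² = (-444 - 5/2)² = (-893/2)² = 797449/4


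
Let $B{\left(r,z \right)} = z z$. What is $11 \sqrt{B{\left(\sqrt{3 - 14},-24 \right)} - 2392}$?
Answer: $22 i \sqrt{454} \approx 468.76 i$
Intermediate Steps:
$B{\left(r,z \right)} = z^{2}$
$11 \sqrt{B{\left(\sqrt{3 - 14},-24 \right)} - 2392} = 11 \sqrt{\left(-24\right)^{2} - 2392} = 11 \sqrt{576 - 2392} = 11 \sqrt{-1816} = 11 \cdot 2 i \sqrt{454} = 22 i \sqrt{454}$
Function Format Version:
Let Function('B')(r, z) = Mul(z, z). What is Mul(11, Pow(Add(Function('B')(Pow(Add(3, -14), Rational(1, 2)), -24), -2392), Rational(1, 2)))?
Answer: Mul(22, I, Pow(454, Rational(1, 2))) ≈ Mul(468.76, I)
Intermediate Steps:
Function('B')(r, z) = Pow(z, 2)
Mul(11, Pow(Add(Function('B')(Pow(Add(3, -14), Rational(1, 2)), -24), -2392), Rational(1, 2))) = Mul(11, Pow(Add(Pow(-24, 2), -2392), Rational(1, 2))) = Mul(11, Pow(Add(576, -2392), Rational(1, 2))) = Mul(11, Pow(-1816, Rational(1, 2))) = Mul(11, Mul(2, I, Pow(454, Rational(1, 2)))) = Mul(22, I, Pow(454, Rational(1, 2)))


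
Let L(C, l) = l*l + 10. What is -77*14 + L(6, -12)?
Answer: -924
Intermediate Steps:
L(C, l) = 10 + l² (L(C, l) = l² + 10 = 10 + l²)
-77*14 + L(6, -12) = -77*14 + (10 + (-12)²) = -1078 + (10 + 144) = -1078 + 154 = -924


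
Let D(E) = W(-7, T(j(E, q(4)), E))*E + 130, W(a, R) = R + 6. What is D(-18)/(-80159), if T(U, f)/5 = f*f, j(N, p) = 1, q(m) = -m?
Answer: 29138/80159 ≈ 0.36350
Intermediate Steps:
T(U, f) = 5*f² (T(U, f) = 5*(f*f) = 5*f²)
W(a, R) = 6 + R
D(E) = 130 + E*(6 + 5*E²) (D(E) = (6 + 5*E²)*E + 130 = E*(6 + 5*E²) + 130 = 130 + E*(6 + 5*E²))
D(-18)/(-80159) = (130 - 18*(6 + 5*(-18)²))/(-80159) = (130 - 18*(6 + 5*324))*(-1/80159) = (130 - 18*(6 + 1620))*(-1/80159) = (130 - 18*1626)*(-1/80159) = (130 - 29268)*(-1/80159) = -29138*(-1/80159) = 29138/80159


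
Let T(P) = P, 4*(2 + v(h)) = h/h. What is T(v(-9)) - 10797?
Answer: -43195/4 ≈ -10799.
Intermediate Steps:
v(h) = -7/4 (v(h) = -2 + (h/h)/4 = -2 + (1/4)*1 = -2 + 1/4 = -7/4)
T(v(-9)) - 10797 = -7/4 - 10797 = -43195/4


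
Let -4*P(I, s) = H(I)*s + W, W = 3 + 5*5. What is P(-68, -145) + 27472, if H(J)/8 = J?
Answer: 7745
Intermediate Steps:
H(J) = 8*J
W = 28 (W = 3 + 25 = 28)
P(I, s) = -7 - 2*I*s (P(I, s) = -((8*I)*s + 28)/4 = -(8*I*s + 28)/4 = -(28 + 8*I*s)/4 = -7 - 2*I*s)
P(-68, -145) + 27472 = (-7 - 2*(-68)*(-145)) + 27472 = (-7 - 19720) + 27472 = -19727 + 27472 = 7745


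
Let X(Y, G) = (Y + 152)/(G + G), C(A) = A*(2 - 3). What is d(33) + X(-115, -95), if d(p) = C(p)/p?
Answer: -227/190 ≈ -1.1947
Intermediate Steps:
C(A) = -A (C(A) = A*(-1) = -A)
X(Y, G) = (152 + Y)/(2*G) (X(Y, G) = (152 + Y)/((2*G)) = (152 + Y)*(1/(2*G)) = (152 + Y)/(2*G))
d(p) = -1 (d(p) = (-p)/p = -1)
d(33) + X(-115, -95) = -1 + (1/2)*(152 - 115)/(-95) = -1 + (1/2)*(-1/95)*37 = -1 - 37/190 = -227/190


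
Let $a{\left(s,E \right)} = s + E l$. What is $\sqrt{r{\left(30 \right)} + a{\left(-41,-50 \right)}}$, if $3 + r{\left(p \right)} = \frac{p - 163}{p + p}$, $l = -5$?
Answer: $\frac{\sqrt{183405}}{30} \approx 14.275$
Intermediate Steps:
$a{\left(s,E \right)} = s - 5 E$ ($a{\left(s,E \right)} = s + E \left(-5\right) = s - 5 E$)
$r{\left(p \right)} = -3 + \frac{-163 + p}{2 p}$ ($r{\left(p \right)} = -3 + \frac{p - 163}{p + p} = -3 + \frac{p - 163}{2 p} = -3 + \left(-163 + p\right) \frac{1}{2 p} = -3 + \frac{-163 + p}{2 p}$)
$\sqrt{r{\left(30 \right)} + a{\left(-41,-50 \right)}} = \sqrt{\frac{-163 - 150}{2 \cdot 30} - -209} = \sqrt{\frac{1}{2} \cdot \frac{1}{30} \left(-163 - 150\right) + \left(-41 + 250\right)} = \sqrt{\frac{1}{2} \cdot \frac{1}{30} \left(-313\right) + 209} = \sqrt{- \frac{313}{60} + 209} = \sqrt{\frac{12227}{60}} = \frac{\sqrt{183405}}{30}$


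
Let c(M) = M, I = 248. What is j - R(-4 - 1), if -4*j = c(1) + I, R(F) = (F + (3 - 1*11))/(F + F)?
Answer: -1271/20 ≈ -63.550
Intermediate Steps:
R(F) = (-8 + F)/(2*F) (R(F) = (F + (3 - 11))/((2*F)) = (F - 8)*(1/(2*F)) = (-8 + F)*(1/(2*F)) = (-8 + F)/(2*F))
j = -249/4 (j = -(1 + 248)/4 = -1/4*249 = -249/4 ≈ -62.250)
j - R(-4 - 1) = -249/4 - (-8 + (-4 - 1))/(2*(-4 - 1)) = -249/4 - (-8 - 5)/(2*(-5)) = -249/4 - (-1)*(-13)/(2*5) = -249/4 - 1*13/10 = -249/4 - 13/10 = -1271/20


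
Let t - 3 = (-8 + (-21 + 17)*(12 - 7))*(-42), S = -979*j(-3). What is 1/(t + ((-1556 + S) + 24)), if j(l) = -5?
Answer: 1/4542 ≈ 0.00022017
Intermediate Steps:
S = 4895 (S = -979*(-5) = 4895)
t = 1179 (t = 3 + (-8 + (-21 + 17)*(12 - 7))*(-42) = 3 + (-8 - 4*5)*(-42) = 3 + (-8 - 20)*(-42) = 3 - 28*(-42) = 3 + 1176 = 1179)
1/(t + ((-1556 + S) + 24)) = 1/(1179 + ((-1556 + 4895) + 24)) = 1/(1179 + (3339 + 24)) = 1/(1179 + 3363) = 1/4542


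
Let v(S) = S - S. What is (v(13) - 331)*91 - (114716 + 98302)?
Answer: -243139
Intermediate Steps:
v(S) = 0
(v(13) - 331)*91 - (114716 + 98302) = (0 - 331)*91 - (114716 + 98302) = -331*91 - 1*213018 = -30121 - 213018 = -243139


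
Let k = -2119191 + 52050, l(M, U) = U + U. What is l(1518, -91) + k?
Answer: -2067323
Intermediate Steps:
l(M, U) = 2*U
k = -2067141
l(1518, -91) + k = 2*(-91) - 2067141 = -182 - 2067141 = -2067323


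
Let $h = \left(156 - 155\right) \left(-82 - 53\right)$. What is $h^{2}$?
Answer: $18225$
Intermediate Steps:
$h = -135$ ($h = 1 \left(-135\right) = -135$)
$h^{2} = \left(-135\right)^{2} = 18225$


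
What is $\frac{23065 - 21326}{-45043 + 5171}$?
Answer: $- \frac{1739}{39872} \approx -0.043615$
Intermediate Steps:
$\frac{23065 - 21326}{-45043 + 5171} = \frac{1739}{-39872} = 1739 \left(- \frac{1}{39872}\right) = - \frac{1739}{39872}$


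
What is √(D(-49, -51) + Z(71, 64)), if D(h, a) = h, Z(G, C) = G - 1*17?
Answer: √5 ≈ 2.2361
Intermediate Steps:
Z(G, C) = -17 + G (Z(G, C) = G - 17 = -17 + G)
√(D(-49, -51) + Z(71, 64)) = √(-49 + (-17 + 71)) = √(-49 + 54) = √5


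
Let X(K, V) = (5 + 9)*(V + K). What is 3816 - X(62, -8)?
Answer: 3060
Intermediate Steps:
X(K, V) = 14*K + 14*V (X(K, V) = 14*(K + V) = 14*K + 14*V)
3816 - X(62, -8) = 3816 - (14*62 + 14*(-8)) = 3816 - (868 - 112) = 3816 - 1*756 = 3816 - 756 = 3060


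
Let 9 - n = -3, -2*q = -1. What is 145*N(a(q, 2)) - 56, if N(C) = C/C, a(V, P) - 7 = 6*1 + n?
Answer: 89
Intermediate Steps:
q = ½ (q = -½*(-1) = ½ ≈ 0.50000)
n = 12 (n = 9 - 1*(-3) = 9 + 3 = 12)
a(V, P) = 25 (a(V, P) = 7 + (6*1 + 12) = 7 + (6 + 12) = 7 + 18 = 25)
N(C) = 1
145*N(a(q, 2)) - 56 = 145*1 - 56 = 145 - 56 = 89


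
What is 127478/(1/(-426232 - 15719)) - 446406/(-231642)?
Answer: -2175080914843445/38607 ≈ -5.6339e+10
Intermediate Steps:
127478/(1/(-426232 - 15719)) - 446406/(-231642) = 127478/(1/(-441951)) - 446406*(-1/231642) = 127478/(-1/441951) + 74401/38607 = 127478*(-441951) + 74401/38607 = -56339029578 + 74401/38607 = -2175080914843445/38607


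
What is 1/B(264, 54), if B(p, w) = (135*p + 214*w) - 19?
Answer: 1/47177 ≈ 2.1197e-5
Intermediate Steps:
B(p, w) = -19 + 135*p + 214*w
1/B(264, 54) = 1/(-19 + 135*264 + 214*54) = 1/(-19 + 35640 + 11556) = 1/47177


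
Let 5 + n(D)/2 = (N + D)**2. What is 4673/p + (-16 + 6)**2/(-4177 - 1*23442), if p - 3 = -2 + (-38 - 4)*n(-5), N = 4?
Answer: 129029887/9307603 ≈ 13.863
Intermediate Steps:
n(D) = -10 + 2*(4 + D)**2
p = 337 (p = 3 + (-2 + (-38 - 4)*(-10 + 2*(4 - 5)**2)) = 3 + (-2 - 42*(-10 + 2*(-1)**2)) = 3 + (-2 - 42*(-10 + 2*1)) = 3 + (-2 - 42*(-10 + 2)) = 3 + (-2 - 42*(-8)) = 3 + (-2 + 336) = 3 + 334 = 337)
4673/p + (-16 + 6)**2/(-4177 - 1*23442) = 4673/337 + (-16 + 6)**2/(-4177 - 1*23442) = 4673*(1/337) + (-10)**2/(-4177 - 23442) = 4673/337 + 100/(-27619) = 4673/337 + 100*(-1/27619) = 4673/337 - 100/27619 = 129029887/9307603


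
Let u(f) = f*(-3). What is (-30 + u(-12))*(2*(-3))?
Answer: -36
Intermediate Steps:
u(f) = -3*f
(-30 + u(-12))*(2*(-3)) = (-30 - 3*(-12))*(2*(-3)) = (-30 + 36)*(-6) = 6*(-6) = -36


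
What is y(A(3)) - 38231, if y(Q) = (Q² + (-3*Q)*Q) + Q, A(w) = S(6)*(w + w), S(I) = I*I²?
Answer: -3396167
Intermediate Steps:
S(I) = I³
A(w) = 432*w (A(w) = 6³*(w + w) = 216*(2*w) = 432*w)
y(Q) = Q - 2*Q² (y(Q) = (Q² - 3*Q²) + Q = -2*Q² + Q = Q - 2*Q²)
y(A(3)) - 38231 = (432*3)*(1 - 864*3) - 38231 = 1296*(1 - 2*1296) - 38231 = 1296*(1 - 2592) - 38231 = 1296*(-2591) - 38231 = -3357936 - 38231 = -3396167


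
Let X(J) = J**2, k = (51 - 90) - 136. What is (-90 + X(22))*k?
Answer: -68950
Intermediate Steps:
k = -175 (k = -39 - 136 = -175)
(-90 + X(22))*k = (-90 + 22**2)*(-175) = (-90 + 484)*(-175) = 394*(-175) = -68950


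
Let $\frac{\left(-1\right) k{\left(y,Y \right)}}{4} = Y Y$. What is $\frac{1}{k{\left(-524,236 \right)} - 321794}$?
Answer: $- \frac{1}{544578} \approx -1.8363 \cdot 10^{-6}$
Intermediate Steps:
$k{\left(y,Y \right)} = - 4 Y^{2}$ ($k{\left(y,Y \right)} = - 4 Y Y = - 4 Y^{2}$)
$\frac{1}{k{\left(-524,236 \right)} - 321794} = \frac{1}{- 4 \cdot 236^{2} - 321794} = \frac{1}{\left(-4\right) 55696 - 321794} = \frac{1}{-222784 - 321794} = \frac{1}{-544578} = - \frac{1}{544578}$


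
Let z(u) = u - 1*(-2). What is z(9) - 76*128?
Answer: -9717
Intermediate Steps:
z(u) = 2 + u (z(u) = u + 2 = 2 + u)
z(9) - 76*128 = (2 + 9) - 76*128 = 11 - 9728 = -9717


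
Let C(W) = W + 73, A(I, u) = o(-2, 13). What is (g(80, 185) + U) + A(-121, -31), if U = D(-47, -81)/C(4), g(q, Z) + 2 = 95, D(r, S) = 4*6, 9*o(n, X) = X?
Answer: 65666/693 ≈ 94.756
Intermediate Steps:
o(n, X) = X/9
D(r, S) = 24
A(I, u) = 13/9 (A(I, u) = (⅑)*13 = 13/9)
C(W) = 73 + W
g(q, Z) = 93 (g(q, Z) = -2 + 95 = 93)
U = 24/77 (U = 24/(73 + 4) = 24/77 ≈ 0.31169)
(g(80, 185) + U) + A(-121, -31) = (93 + 24/77) + 13/9 = 7185/77 + 13/9 = 65666/693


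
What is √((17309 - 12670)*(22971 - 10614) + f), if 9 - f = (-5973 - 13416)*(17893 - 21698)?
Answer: I*√16451013 ≈ 4056.0*I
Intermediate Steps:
f = -73775136 (f = 9 - (-5973 - 13416)*(17893 - 21698) = 9 - (-19389)*(-3805) = 9 - 1*73775145 = 9 - 73775145 = -73775136)
√((17309 - 12670)*(22971 - 10614) + f) = √((17309 - 12670)*(22971 - 10614) - 73775136) = √(4639*12357 - 73775136) = √(57324123 - 73775136) = √(-16451013) = I*√16451013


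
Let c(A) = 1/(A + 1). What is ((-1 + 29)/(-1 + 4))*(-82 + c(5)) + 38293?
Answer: 337763/9 ≈ 37529.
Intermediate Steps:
c(A) = 1/(1 + A)
((-1 + 29)/(-1 + 4))*(-82 + c(5)) + 38293 = ((-1 + 29)/(-1 + 4))*(-82 + 1/(1 + 5)) + 38293 = (28/3)*(-82 + 1/6) + 38293 = (28*(1/3))*(-82 + 1/6) + 38293 = (28/3)*(-491/6) + 38293 = -6874/9 + 38293 = 337763/9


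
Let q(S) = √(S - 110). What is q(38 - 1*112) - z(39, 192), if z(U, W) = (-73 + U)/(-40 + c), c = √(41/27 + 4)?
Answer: -36720/43051 - 102*√447/43051 + 2*I*√46 ≈ -0.90303 + 13.565*I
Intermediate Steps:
q(S) = √(-110 + S)
c = √447/9 (c = √(41*(1/27) + 4) = √(41/27 + 4) = √(149/27) = √447/9 ≈ 2.3492)
z(U, W) = (-73 + U)/(-40 + √447/9)
q(38 - 1*112) - z(39, 192) = √(-110 + (38 - 1*112)) - (-1)*(-73 + 39)/(40 - √447/9) = √(-110 + (38 - 112)) - (-1)*(-34)/(40 - √447/9) = √(-110 - 74) - 34/(40 - √447/9) = √(-184) - 34/(40 - √447/9) = 2*I*√46 - 34/(40 - √447/9) = -34/(40 - √447/9) + 2*I*√46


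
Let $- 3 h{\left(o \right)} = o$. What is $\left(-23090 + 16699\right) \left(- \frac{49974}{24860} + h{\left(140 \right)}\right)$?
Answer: $\frac{1054608541}{3390} \approx 3.1109 \cdot 10^{5}$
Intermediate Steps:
$h{\left(o \right)} = - \frac{o}{3}$
$\left(-23090 + 16699\right) \left(- \frac{49974}{24860} + h{\left(140 \right)}\right) = \left(-23090 + 16699\right) \left(- \frac{49974}{24860} - \frac{140}{3}\right) = - 6391 \left(\left(-49974\right) \frac{1}{24860} - \frac{140}{3}\right) = - 6391 \left(- \frac{24987}{12430} - \frac{140}{3}\right) = \left(-6391\right) \left(- \frac{1815161}{37290}\right) = \frac{1054608541}{3390}$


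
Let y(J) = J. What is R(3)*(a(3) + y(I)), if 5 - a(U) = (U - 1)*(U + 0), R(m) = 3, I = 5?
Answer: 12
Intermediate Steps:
a(U) = 5 - U*(-1 + U) (a(U) = 5 - (U - 1)*(U + 0) = 5 - (-1 + U)*U = 5 - U*(-1 + U))
R(3)*(a(3) + y(I)) = 3*((5 + 3 - 1*3²) + 5) = 3*((5 + 3 - 1*9) + 5) = 3*((5 + 3 - 9) + 5) = 3*(-1 + 5) = 3*4 = 12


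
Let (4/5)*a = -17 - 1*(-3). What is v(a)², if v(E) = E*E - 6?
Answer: 1442401/16 ≈ 90150.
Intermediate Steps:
a = -35/2 (a = 5*(-17 - 1*(-3))/4 = 5*(-17 + 3)/4 = (5/4)*(-14) = -35/2 ≈ -17.500)
v(E) = -6 + E² (v(E) = E² - 6 = -6 + E²)
v(a)² = (-6 + (-35/2)²)² = (-6 + 1225/4)² = (1201/4)² = 1442401/16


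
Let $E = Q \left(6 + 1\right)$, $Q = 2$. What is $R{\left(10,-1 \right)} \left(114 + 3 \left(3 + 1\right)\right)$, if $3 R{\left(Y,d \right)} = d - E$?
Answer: $-630$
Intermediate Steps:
$E = 14$ ($E = 2 \left(6 + 1\right) = 2 \cdot 7 = 14$)
$R{\left(Y,d \right)} = - \frac{14}{3} + \frac{d}{3}$ ($R{\left(Y,d \right)} = \frac{d - 14}{3} = \frac{-14 + d}{3} = - \frac{14}{3} + \frac{d}{3}$)
$R{\left(10,-1 \right)} \left(114 + 3 \left(3 + 1\right)\right) = \left(- \frac{14}{3} + \frac{1}{3} \left(-1\right)\right) \left(114 + 3 \left(3 + 1\right)\right) = \left(- \frac{14}{3} - \frac{1}{3}\right) \left(114 + 3 \cdot 4\right) = - 5 \left(114 + 12\right) = \left(-5\right) 126 = -630$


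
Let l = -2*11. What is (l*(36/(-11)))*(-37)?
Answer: -2664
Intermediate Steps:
l = -22
(l*(36/(-11)))*(-37) = -792/(-11)*(-37) = -792*(-1)/11*(-37) = -22*(-36/11)*(-37) = 72*(-37) = -2664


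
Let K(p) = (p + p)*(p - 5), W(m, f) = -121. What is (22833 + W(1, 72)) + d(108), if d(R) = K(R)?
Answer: 44960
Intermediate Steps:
K(p) = 2*p*(-5 + p) (K(p) = (2*p)*(-5 + p) = 2*p*(-5 + p))
d(R) = 2*R*(-5 + R)
(22833 + W(1, 72)) + d(108) = (22833 - 121) + 2*108*(-5 + 108) = 22712 + 2*108*103 = 22712 + 22248 = 44960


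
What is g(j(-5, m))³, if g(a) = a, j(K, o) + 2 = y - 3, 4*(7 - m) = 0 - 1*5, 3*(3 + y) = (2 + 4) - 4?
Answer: -10648/27 ≈ -394.37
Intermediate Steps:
y = -7/3 (y = -3 + ((2 + 4) - 4)/3 = -3 + (6 - 4)/3 = -3 + (⅓)*2 = -3 + ⅔ = -7/3 ≈ -2.3333)
m = 33/4 (m = 7 - (0 - 1*5)/4 = 7 - (0 - 5)/4 = 7 - ¼*(-5) = 7 + 5/4 = 33/4 ≈ 8.2500)
j(K, o) = -22/3 (j(K, o) = -2 + (-7/3 - 3) = -2 - 16/3 = -22/3)
g(j(-5, m))³ = (-22/3)³ = -10648/27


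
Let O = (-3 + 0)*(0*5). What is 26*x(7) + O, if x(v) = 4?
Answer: 104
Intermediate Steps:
O = 0 (O = -3*0 = 0)
26*x(7) + O = 26*4 + 0 = 104 + 0 = 104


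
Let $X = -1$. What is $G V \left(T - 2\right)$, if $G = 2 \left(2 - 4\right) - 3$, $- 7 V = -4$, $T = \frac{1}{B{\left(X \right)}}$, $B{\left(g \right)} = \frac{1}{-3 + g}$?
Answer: $24$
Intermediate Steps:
$T = -4$ ($T = \frac{1}{\frac{1}{-3 - 1}} = \frac{1}{\frac{1}{-4}} = \frac{1}{- \frac{1}{4}} = -4$)
$V = \frac{4}{7}$ ($V = \left(- \frac{1}{7}\right) \left(-4\right) = \frac{4}{7} \approx 0.57143$)
$G = -7$ ($G = 2 \left(2 - 4\right) - 3 = 2 \left(-2\right) - 3 = -4 - 3 = -7$)
$G V \left(T - 2\right) = \left(-7\right) \frac{4}{7} \left(-4 - 2\right) = - 4 \left(-4 - 2\right) = \left(-4\right) \left(-6\right) = 24$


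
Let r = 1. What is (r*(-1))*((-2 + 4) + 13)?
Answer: -15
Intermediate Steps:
(r*(-1))*((-2 + 4) + 13) = (1*(-1))*((-2 + 4) + 13) = -(2 + 13) = -1*15 = -15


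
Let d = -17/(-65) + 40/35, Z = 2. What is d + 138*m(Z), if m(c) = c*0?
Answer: 639/455 ≈ 1.4044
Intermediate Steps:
d = 639/455 (d = -17*(-1/65) + 40*(1/35) = 17/65 + 8/7 = 639/455 ≈ 1.4044)
m(c) = 0
d + 138*m(Z) = 639/455 + 138*0 = 639/455 + 0 = 639/455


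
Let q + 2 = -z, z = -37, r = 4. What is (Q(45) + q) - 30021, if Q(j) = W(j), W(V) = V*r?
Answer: -29806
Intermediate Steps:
W(V) = 4*V (W(V) = V*4 = 4*V)
Q(j) = 4*j
q = 35 (q = -2 - 1*(-37) = -2 + 37 = 35)
(Q(45) + q) - 30021 = (4*45 + 35) - 30021 = (180 + 35) - 30021 = 215 - 30021 = -29806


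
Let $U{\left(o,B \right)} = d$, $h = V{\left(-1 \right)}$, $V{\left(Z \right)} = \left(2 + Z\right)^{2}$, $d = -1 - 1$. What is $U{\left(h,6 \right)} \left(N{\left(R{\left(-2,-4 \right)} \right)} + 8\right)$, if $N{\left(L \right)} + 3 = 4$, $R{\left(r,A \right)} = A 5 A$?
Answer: $-18$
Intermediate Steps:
$R{\left(r,A \right)} = 5 A^{2}$ ($R{\left(r,A \right)} = 5 A A = 5 A^{2}$)
$N{\left(L \right)} = 1$ ($N{\left(L \right)} = -3 + 4 = 1$)
$d = -2$ ($d = -1 - 1 = -2$)
$h = 1$ ($h = \left(2 - 1\right)^{2} = 1^{2} = 1$)
$U{\left(o,B \right)} = -2$
$U{\left(h,6 \right)} \left(N{\left(R{\left(-2,-4 \right)} \right)} + 8\right) = - 2 \left(1 + 8\right) = \left(-2\right) 9 = -18$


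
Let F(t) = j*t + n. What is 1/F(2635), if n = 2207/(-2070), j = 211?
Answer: 2070/1150886743 ≈ 1.7986e-6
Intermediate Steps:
n = -2207/2070 (n = 2207*(-1/2070) = -2207/2070 ≈ -1.0662)
F(t) = -2207/2070 + 211*t (F(t) = 211*t - 2207/2070 = -2207/2070 + 211*t)
1/F(2635) = 1/(-2207/2070 + 211*2635) = 1/(-2207/2070 + 555985) = 1/(1150886743/2070) = 2070/1150886743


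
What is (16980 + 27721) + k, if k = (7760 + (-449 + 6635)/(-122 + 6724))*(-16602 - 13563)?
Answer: -772645142744/3301 ≈ -2.3406e+8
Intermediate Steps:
k = -772792700745/3301 (k = (7760 + 6186/6602)*(-30165) = (7760 + 6186*(1/6602))*(-30165) = (7760 + 3093/3301)*(-30165) = (25618853/3301)*(-30165) = -772792700745/3301 ≈ -2.3411e+8)
(16980 + 27721) + k = (16980 + 27721) - 772792700745/3301 = 44701 - 772792700745/3301 = -772645142744/3301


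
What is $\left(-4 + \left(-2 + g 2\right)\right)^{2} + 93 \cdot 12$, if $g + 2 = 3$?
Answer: $1132$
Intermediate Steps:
$g = 1$ ($g = -2 + 3 = 1$)
$\left(-4 + \left(-2 + g 2\right)\right)^{2} + 93 \cdot 12 = \left(-4 + \left(-2 + 1 \cdot 2\right)\right)^{2} + 93 \cdot 12 = \left(-4 + \left(-2 + 2\right)\right)^{2} + 1116 = \left(-4 + 0\right)^{2} + 1116 = \left(-4\right)^{2} + 1116 = 16 + 1116 = 1132$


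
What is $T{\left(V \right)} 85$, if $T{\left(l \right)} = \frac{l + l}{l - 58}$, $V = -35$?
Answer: $\frac{5950}{93} \approx 63.979$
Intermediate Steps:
$T{\left(l \right)} = \frac{2 l}{-58 + l}$ ($T{\left(l \right)} = \frac{2 l}{l - 58} = \frac{2 l}{-58 + l}$)
$T{\left(V \right)} 85 = 2 \left(-35\right) \frac{1}{-58 - 35} \cdot 85 = 2 \left(-35\right) \frac{1}{-93} \cdot 85 = 2 \left(-35\right) \left(- \frac{1}{93}\right) 85 = \frac{70}{93} \cdot 85 = \frac{5950}{93}$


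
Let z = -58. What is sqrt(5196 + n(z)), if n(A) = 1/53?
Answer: sqrt(14595617)/53 ≈ 72.083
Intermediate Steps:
n(A) = 1/53
sqrt(5196 + n(z)) = sqrt(5196 + 1/53) = sqrt(275389/53) = sqrt(14595617)/53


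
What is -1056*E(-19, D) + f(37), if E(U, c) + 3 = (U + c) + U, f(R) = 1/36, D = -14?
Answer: 2090881/36 ≈ 58080.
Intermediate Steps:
f(R) = 1/36
E(U, c) = -3 + c + 2*U (E(U, c) = -3 + ((U + c) + U) = -3 + (c + 2*U) = -3 + c + 2*U)
-1056*E(-19, D) + f(37) = -1056*(-3 - 14 + 2*(-19)) + 1/36 = -1056*(-3 - 14 - 38) + 1/36 = -1056*(-55) + 1/36 = 58080 + 1/36 = 2090881/36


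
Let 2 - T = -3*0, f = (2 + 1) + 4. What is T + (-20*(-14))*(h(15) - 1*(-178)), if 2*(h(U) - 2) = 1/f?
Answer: 50422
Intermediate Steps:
f = 7 (f = 3 + 4 = 7)
h(U) = 29/14 (h(U) = 2 + (½)/7 = 2 + (½)*(⅐) = 2 + 1/14 = 29/14)
T = 2 (T = 2 - (-3)*0 = 2 - 1*0 = 2 + 0 = 2)
T + (-20*(-14))*(h(15) - 1*(-178)) = 2 + (-20*(-14))*(29/14 - 1*(-178)) = 2 + 280*(29/14 + 178) = 2 + 280*(2521/14) = 2 + 50420 = 50422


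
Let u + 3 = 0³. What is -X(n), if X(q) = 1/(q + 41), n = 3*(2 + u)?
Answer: -1/38 ≈ -0.026316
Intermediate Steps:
u = -3 (u = -3 + 0³ = -3 + 0 = -3)
n = -3 (n = 3*(2 - 3) = 3*(-1) = -3)
X(q) = 1/(41 + q)
-X(n) = -1/(41 - 3) = -1/38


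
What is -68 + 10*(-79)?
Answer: -858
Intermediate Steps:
-68 + 10*(-79) = -68 - 790 = -858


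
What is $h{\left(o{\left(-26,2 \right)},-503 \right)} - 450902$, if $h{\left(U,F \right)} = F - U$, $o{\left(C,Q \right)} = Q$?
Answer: $-451407$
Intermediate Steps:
$h{\left(o{\left(-26,2 \right)},-503 \right)} - 450902 = \left(-503 - 2\right) - 450902 = -505 - 450902 = -451407$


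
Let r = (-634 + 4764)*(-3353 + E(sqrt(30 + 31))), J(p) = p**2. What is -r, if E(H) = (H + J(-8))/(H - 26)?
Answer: 568238440/41 + 24780*sqrt(61)/41 ≈ 1.3864e+7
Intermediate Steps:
E(H) = (64 + H)/(-26 + H) (E(H) = (H + (-8)**2)/(H - 26) = (H + 64)/(-26 + H) = (64 + H)/(-26 + H))
r = -13847890 + 4130*(64 + sqrt(61))/(-26 + sqrt(61)) (r = (-634 + 4764)*(-3353 + (64 + sqrt(30 + 31))/(-26 + sqrt(30 + 31))) = 4130*(-3353 + (64 + sqrt(61))/(-26 + sqrt(61))) = -13847890 + 4130*(64 + sqrt(61))/(-26 + sqrt(61)) ≈ -1.3864e+7)
-r = -(-568238440/41 - 24780*sqrt(61)/41) = 568238440/41 + 24780*sqrt(61)/41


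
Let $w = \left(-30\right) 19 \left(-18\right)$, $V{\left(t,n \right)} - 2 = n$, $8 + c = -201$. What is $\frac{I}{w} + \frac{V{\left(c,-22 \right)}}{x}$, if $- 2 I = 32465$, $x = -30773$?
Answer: $- \frac{199727009}{126292392} \approx -1.5815$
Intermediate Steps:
$c = -209$ ($c = -8 - 201 = -209$)
$V{\left(t,n \right)} = 2 + n$
$w = 10260$ ($w = \left(-570\right) \left(-18\right) = 10260$)
$I = - \frac{32465}{2}$ ($I = \left(- \frac{1}{2}\right) 32465 = - \frac{32465}{2} \approx -16233.0$)
$\frac{I}{w} + \frac{V{\left(c,-22 \right)}}{x} = - \frac{32465}{2 \cdot 10260} + \frac{2 - 22}{-30773} = \left(- \frac{32465}{2}\right) \frac{1}{10260} - - \frac{20}{30773} = - \frac{6493}{4104} + \frac{20}{30773} = - \frac{199727009}{126292392}$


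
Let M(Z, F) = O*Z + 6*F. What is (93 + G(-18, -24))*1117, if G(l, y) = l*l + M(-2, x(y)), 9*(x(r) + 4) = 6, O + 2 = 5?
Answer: 436747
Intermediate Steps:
O = 3 (O = -2 + 5 = 3)
x(r) = -10/3 (x(r) = -4 + (⅑)*6 = -4 + ⅔ = -10/3)
M(Z, F) = 3*Z + 6*F
G(l, y) = -26 + l² (G(l, y) = l*l + (3*(-2) + 6*(-10/3)) = l² + (-6 - 20) = l² - 26 = -26 + l²)
(93 + G(-18, -24))*1117 = (93 + (-26 + (-18)²))*1117 = (93 + (-26 + 324))*1117 = (93 + 298)*1117 = 391*1117 = 436747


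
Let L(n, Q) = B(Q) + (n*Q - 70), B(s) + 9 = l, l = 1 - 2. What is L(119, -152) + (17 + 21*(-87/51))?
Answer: -309176/17 ≈ -18187.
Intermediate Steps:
l = -1
B(s) = -10 (B(s) = -9 - 1 = -10)
L(n, Q) = -80 + Q*n (L(n, Q) = -10 + (n*Q - 70) = -10 + (Q*n - 70) = -10 + (-70 + Q*n) = -80 + Q*n)
L(119, -152) + (17 + 21*(-87/51)) = (-80 - 152*119) + (17 + 21*(-87/51)) = (-80 - 18088) + (17 + 21*(-87*1/51)) = -18168 + (17 + 21*(-29/17)) = -18168 + (17 - 609/17) = -18168 - 320/17 = -309176/17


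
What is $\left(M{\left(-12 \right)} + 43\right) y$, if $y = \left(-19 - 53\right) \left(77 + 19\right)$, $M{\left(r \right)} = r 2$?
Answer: $-131328$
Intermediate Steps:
$M{\left(r \right)} = 2 r$
$y = -6912$ ($y = \left(-72\right) 96 = -6912$)
$\left(M{\left(-12 \right)} + 43\right) y = \left(2 \left(-12\right) + 43\right) \left(-6912\right) = \left(-24 + 43\right) \left(-6912\right) = 19 \left(-6912\right) = -131328$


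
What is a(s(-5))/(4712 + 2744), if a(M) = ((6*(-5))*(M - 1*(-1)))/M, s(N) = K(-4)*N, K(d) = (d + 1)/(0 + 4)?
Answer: -19/3728 ≈ -0.0050966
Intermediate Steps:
K(d) = ¼ + d/4 (K(d) = (1 + d)/4 = (1 + d)*(¼) = ¼ + d/4)
s(N) = -3*N/4 (s(N) = (¼ + (¼)*(-4))*N = (¼ - 1)*N = -3*N/4)
a(M) = (-30 - 30*M)/M (a(M) = (-30*(M + 1))/M = (-30*(1 + M))/M = (-30 - 30*M)/M)
a(s(-5))/(4712 + 2744) = (-30 - 30/((-¾*(-5))))/(4712 + 2744) = (-30 - 30/15/4)/7456 = (-30 - 30*4/15)*(1/7456) = (-30 - 8)*(1/7456) = -38*1/7456 = -19/3728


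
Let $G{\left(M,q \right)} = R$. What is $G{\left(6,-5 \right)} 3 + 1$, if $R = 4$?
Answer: $13$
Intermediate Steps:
$G{\left(M,q \right)} = 4$
$G{\left(6,-5 \right)} 3 + 1 = 4 \cdot 3 + 1 = 12 + 1 = 13$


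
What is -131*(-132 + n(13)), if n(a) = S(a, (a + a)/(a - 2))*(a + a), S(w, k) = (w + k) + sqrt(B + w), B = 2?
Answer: -385402/11 - 3406*sqrt(15) ≈ -48228.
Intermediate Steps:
S(w, k) = k + w + sqrt(2 + w) (S(w, k) = (w + k) + sqrt(2 + w) = (k + w) + sqrt(2 + w) = k + w + sqrt(2 + w))
n(a) = 2*a*(a + sqrt(2 + a) + 2*a/(-2 + a)) (n(a) = ((a + a)/(a - 2) + a + sqrt(2 + a))*(a + a) = ((2*a)/(-2 + a) + a + sqrt(2 + a))*(2*a) = (2*a/(-2 + a) + a + sqrt(2 + a))*(2*a) = (a + sqrt(2 + a) + 2*a/(-2 + a))*(2*a) = 2*a*(a + sqrt(2 + a) + 2*a/(-2 + a)))
-131*(-132 + n(13)) = -131*(-132 + 2*13*(2*13 + (-2 + 13)*(13 + sqrt(2 + 13)))/(-2 + 13)) = -131*(-132 + 2*13*(26 + 11*(13 + sqrt(15)))/11) = -131*(-132 + 2*13*(1/11)*(26 + (143 + 11*sqrt(15)))) = -131*(-132 + 2*13*(1/11)*(169 + 11*sqrt(15))) = -131*(-132 + (4394/11 + 26*sqrt(15))) = -131*(2942/11 + 26*sqrt(15)) = -385402/11 - 3406*sqrt(15)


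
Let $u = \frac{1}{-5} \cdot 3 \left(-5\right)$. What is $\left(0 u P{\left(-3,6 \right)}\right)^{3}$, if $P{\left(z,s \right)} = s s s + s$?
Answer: $0$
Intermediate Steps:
$u = 3$ ($u = \left(- \frac{1}{5}\right) 3 \left(-5\right) = \left(- \frac{3}{5}\right) \left(-5\right) = 3$)
$P{\left(z,s \right)} = s + s^{3}$ ($P{\left(z,s \right)} = s^{2} s + s = s^{3} + s = s + s^{3}$)
$\left(0 u P{\left(-3,6 \right)}\right)^{3} = \left(0 \cdot 3 \left(6 + 6^{3}\right)\right)^{3} = \left(0 \left(6 + 216\right)\right)^{3} = \left(0 \cdot 222\right)^{3} = 0^{3} = 0$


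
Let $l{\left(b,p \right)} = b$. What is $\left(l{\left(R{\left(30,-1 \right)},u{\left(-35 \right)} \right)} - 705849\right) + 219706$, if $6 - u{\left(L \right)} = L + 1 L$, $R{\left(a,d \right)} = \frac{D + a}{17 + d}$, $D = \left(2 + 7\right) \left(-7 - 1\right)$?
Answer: $- \frac{3889165}{8} \approx -4.8615 \cdot 10^{5}$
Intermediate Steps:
$D = -72$ ($D = 9 \left(-8\right) = -72$)
$R{\left(a,d \right)} = \frac{-72 + a}{17 + d}$
$u{\left(L \right)} = 6 - 2 L$ ($u{\left(L \right)} = 6 - \left(L + 1 L\right) = 6 - \left(L + L\right) = 6 - 2 L$)
$\left(l{\left(R{\left(30,-1 \right)},u{\left(-35 \right)} \right)} - 705849\right) + 219706 = \left(\frac{-72 + 30}{17 - 1} - 705849\right) + 219706 = \left(\frac{1}{16} \left(-42\right) - 705849\right) + 219706 = \left(- \frac{21}{8} - 705849\right) + 219706 = - \frac{5646813}{8} + 219706 = - \frac{3889165}{8}$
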